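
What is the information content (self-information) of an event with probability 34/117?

Information content I(x) = -log₂(p(x))
I = -log₂(34/117) = -log₂(0.2906)
I = 1.7829 bits


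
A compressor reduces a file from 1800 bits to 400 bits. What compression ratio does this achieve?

Compression ratio = Original / Compressed
= 1800 / 400 = 4.50:1


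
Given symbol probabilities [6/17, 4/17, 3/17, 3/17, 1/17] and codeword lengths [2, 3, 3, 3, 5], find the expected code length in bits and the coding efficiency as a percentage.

Average length L = Σ p_i × l_i = 2.7647 bits
Entropy H = 2.1451 bits
Efficiency η = H/L × 100% = 77.59%


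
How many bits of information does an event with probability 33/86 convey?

Information content I(x) = -log₂(p(x))
I = -log₂(33/86) = -log₂(0.3837)
I = 1.3819 bits


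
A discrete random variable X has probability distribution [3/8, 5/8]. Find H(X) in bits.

H(X) = -Σ p(x) log₂ p(x)
  -3/8 × log₂(3/8) = 0.5306
  -5/8 × log₂(5/8) = 0.4238
H(X) = 0.9544 bits


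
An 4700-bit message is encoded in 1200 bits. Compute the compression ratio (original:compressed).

Compression ratio = Original / Compressed
= 4700 / 1200 = 3.92:1


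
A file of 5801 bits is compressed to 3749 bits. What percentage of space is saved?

Space savings = (1 - Compressed/Original) × 100%
= (1 - 3749/5801) × 100%
= 35.37%


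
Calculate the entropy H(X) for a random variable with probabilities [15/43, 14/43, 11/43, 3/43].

H(X) = -Σ p(x) log₂ p(x)
  -15/43 × log₂(15/43) = 0.5300
  -14/43 × log₂(14/43) = 0.5271
  -11/43 × log₂(11/43) = 0.5031
  -3/43 × log₂(3/43) = 0.2680
H(X) = 1.8282 bits


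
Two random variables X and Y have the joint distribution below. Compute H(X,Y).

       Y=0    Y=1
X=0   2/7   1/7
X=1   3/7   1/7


H(X,Y) = -Σ p(x,y) log₂ p(x,y)
  p(0,0)=2/7: -0.2857 × log₂(0.2857) = 0.5164
  p(0,1)=1/7: -0.1429 × log₂(0.1429) = 0.4011
  p(1,0)=3/7: -0.4286 × log₂(0.4286) = 0.5239
  p(1,1)=1/7: -0.1429 × log₂(0.1429) = 0.4011
H(X,Y) = 1.8424 bits


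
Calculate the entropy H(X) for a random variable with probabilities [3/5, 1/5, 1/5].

H(X) = -Σ p(x) log₂ p(x)
  -3/5 × log₂(3/5) = 0.4422
  -1/5 × log₂(1/5) = 0.4644
  -1/5 × log₂(1/5) = 0.4644
H(X) = 1.3710 bits


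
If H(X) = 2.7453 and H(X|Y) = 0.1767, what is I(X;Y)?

I(X;Y) = H(X) - H(X|Y)
I(X;Y) = 2.7453 - 0.1767 = 2.5686 bits


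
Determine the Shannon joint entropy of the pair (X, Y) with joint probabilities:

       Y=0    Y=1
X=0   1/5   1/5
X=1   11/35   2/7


H(X,Y) = -Σ p(x,y) log₂ p(x,y)
  p(0,0)=1/5: -0.2000 × log₂(0.2000) = 0.4644
  p(0,1)=1/5: -0.2000 × log₂(0.2000) = 0.4644
  p(1,0)=11/35: -0.3143 × log₂(0.3143) = 0.5248
  p(1,1)=2/7: -0.2857 × log₂(0.2857) = 0.5164
H(X,Y) = 1.9700 bits


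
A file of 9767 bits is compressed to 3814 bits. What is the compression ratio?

Compression ratio = Original / Compressed
= 9767 / 3814 = 2.56:1


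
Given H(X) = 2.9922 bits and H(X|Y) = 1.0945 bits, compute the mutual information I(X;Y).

I(X;Y) = H(X) - H(X|Y)
I(X;Y) = 2.9922 - 1.0945 = 1.8977 bits


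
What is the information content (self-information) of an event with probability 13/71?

Information content I(x) = -log₂(p(x))
I = -log₂(13/71) = -log₂(0.1831)
I = 2.4493 bits


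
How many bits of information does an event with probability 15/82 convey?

Information content I(x) = -log₂(p(x))
I = -log₂(15/82) = -log₂(0.1829)
I = 2.4507 bits


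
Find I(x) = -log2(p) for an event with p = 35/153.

Information content I(x) = -log₂(p(x))
I = -log₂(35/153) = -log₂(0.2288)
I = 2.1281 bits


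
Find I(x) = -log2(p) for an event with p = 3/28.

Information content I(x) = -log₂(p(x))
I = -log₂(3/28) = -log₂(0.1071)
I = 3.2224 bits


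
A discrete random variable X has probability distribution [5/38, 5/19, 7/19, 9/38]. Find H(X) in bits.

H(X) = -Σ p(x) log₂ p(x)
  -5/38 × log₂(5/38) = 0.3850
  -5/19 × log₂(5/19) = 0.5068
  -7/19 × log₂(7/19) = 0.5307
  -9/38 × log₂(9/38) = 0.4922
H(X) = 1.9147 bits


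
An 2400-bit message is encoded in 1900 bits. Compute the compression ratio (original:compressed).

Compression ratio = Original / Compressed
= 2400 / 1900 = 1.26:1


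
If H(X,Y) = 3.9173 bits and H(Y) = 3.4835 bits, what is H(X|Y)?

Chain rule: H(X,Y) = H(X|Y) + H(Y)
H(X|Y) = H(X,Y) - H(Y) = 3.9173 - 3.4835 = 0.4338 bits


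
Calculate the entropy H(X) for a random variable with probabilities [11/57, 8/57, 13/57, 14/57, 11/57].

H(X) = -Σ p(x) log₂ p(x)
  -11/57 × log₂(11/57) = 0.4580
  -8/57 × log₂(8/57) = 0.3976
  -13/57 × log₂(13/57) = 0.4863
  -14/57 × log₂(14/57) = 0.4975
  -11/57 × log₂(11/57) = 0.4580
H(X) = 2.2975 bits


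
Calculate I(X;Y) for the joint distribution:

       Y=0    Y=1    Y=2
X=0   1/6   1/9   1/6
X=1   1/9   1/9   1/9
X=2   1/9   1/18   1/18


H(X) = 1.5305, H(Y) = 1.5715, H(X,Y) = 3.0860
I(X;Y) = H(X) + H(Y) - H(X,Y) = 0.0160 bits


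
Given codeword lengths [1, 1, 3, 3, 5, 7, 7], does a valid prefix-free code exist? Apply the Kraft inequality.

Kraft inequality: Σ 2^(-l_i) ≤ 1 for prefix-free code
Calculating: 2^(-1) + 2^(-1) + 2^(-3) + 2^(-3) + 2^(-5) + 2^(-7) + 2^(-7)
= 0.5 + 0.5 + 0.125 + 0.125 + 0.03125 + 0.0078125 + 0.0078125
= 1.2969
Since 1.2969 > 1, prefix-free code does not exist


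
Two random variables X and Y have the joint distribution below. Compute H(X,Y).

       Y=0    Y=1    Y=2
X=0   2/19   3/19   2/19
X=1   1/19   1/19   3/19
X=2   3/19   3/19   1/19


H(X,Y) = -Σ p(x,y) log₂ p(x,y)
  p(0,0)=2/19: -0.1053 × log₂(0.1053) = 0.3419
  p(0,1)=3/19: -0.1579 × log₂(0.1579) = 0.4205
  p(0,2)=2/19: -0.1053 × log₂(0.1053) = 0.3419
  p(1,0)=1/19: -0.0526 × log₂(0.0526) = 0.2236
  p(1,1)=1/19: -0.0526 × log₂(0.0526) = 0.2236
  p(1,2)=3/19: -0.1579 × log₂(0.1579) = 0.4205
  p(2,0)=3/19: -0.1579 × log₂(0.1579) = 0.4205
  p(2,1)=3/19: -0.1579 × log₂(0.1579) = 0.4205
  p(2,2)=1/19: -0.0526 × log₂(0.0526) = 0.2236
H(X,Y) = 3.0364 bits


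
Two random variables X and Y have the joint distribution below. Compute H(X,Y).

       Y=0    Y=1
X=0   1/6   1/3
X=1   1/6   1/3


H(X,Y) = -Σ p(x,y) log₂ p(x,y)
  p(0,0)=1/6: -0.1667 × log₂(0.1667) = 0.4308
  p(0,1)=1/3: -0.3333 × log₂(0.3333) = 0.5283
  p(1,0)=1/6: -0.1667 × log₂(0.1667) = 0.4308
  p(1,1)=1/3: -0.3333 × log₂(0.3333) = 0.5283
H(X,Y) = 1.9183 bits


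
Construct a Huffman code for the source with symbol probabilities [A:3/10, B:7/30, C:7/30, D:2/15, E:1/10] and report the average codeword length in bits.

Huffman tree construction:
Combine smallest probabilities repeatedly
Resulting codes:
  A: 11 (length 2)
  B: 00 (length 2)
  C: 01 (length 2)
  D: 101 (length 3)
  E: 100 (length 3)
Average length = Σ p(s) × length(s) = 2.2333 bits


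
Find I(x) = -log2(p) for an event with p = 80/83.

Information content I(x) = -log₂(p(x))
I = -log₂(80/83) = -log₂(0.9639)
I = 0.0531 bits


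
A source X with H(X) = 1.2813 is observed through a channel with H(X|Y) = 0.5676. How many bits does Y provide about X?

I(X;Y) = H(X) - H(X|Y)
I(X;Y) = 1.2813 - 0.5676 = 0.7137 bits


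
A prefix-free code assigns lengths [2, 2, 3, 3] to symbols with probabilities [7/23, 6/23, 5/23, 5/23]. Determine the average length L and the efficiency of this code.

Average length L = Σ p_i × l_i = 2.4348 bits
Entropy H = 1.9853 bits
Efficiency η = H/L × 100% = 81.54%


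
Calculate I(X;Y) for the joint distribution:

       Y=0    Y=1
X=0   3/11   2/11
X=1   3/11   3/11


H(X) = 0.9940, H(Y) = 0.9940, H(X,Y) = 1.9808
I(X;Y) = H(X) + H(Y) - H(X,Y) = 0.0072 bits


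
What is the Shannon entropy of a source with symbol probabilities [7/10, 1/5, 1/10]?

H(X) = -Σ p(x) log₂ p(x)
  -7/10 × log₂(7/10) = 0.3602
  -1/5 × log₂(1/5) = 0.4644
  -1/10 × log₂(1/10) = 0.3322
H(X) = 1.1568 bits


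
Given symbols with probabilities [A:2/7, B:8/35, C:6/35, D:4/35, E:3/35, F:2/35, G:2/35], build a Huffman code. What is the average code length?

Huffman tree construction:
Combine smallest probabilities repeatedly
Resulting codes:
  A: 10 (length 2)
  B: 01 (length 2)
  C: 111 (length 3)
  D: 001 (length 3)
  E: 000 (length 3)
  F: 1100 (length 4)
  G: 1101 (length 4)
Average length = Σ p(s) × length(s) = 2.6000 bits


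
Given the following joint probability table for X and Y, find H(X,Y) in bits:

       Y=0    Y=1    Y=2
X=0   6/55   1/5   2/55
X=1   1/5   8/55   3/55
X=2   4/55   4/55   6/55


H(X,Y) = -Σ p(x,y) log₂ p(x,y)
  p(0,0)=6/55: -0.1091 × log₂(0.1091) = 0.3487
  p(0,1)=1/5: -0.2000 × log₂(0.2000) = 0.4644
  p(0,2)=2/55: -0.0364 × log₂(0.0364) = 0.1739
  p(1,0)=1/5: -0.2000 × log₂(0.2000) = 0.4644
  p(1,1)=8/55: -0.1455 × log₂(0.1455) = 0.4046
  p(1,2)=3/55: -0.0545 × log₂(0.0545) = 0.2289
  p(2,0)=4/55: -0.0727 × log₂(0.0727) = 0.2750
  p(2,1)=4/55: -0.0727 × log₂(0.0727) = 0.2750
  p(2,2)=6/55: -0.1091 × log₂(0.1091) = 0.3487
H(X,Y) = 2.9835 bits


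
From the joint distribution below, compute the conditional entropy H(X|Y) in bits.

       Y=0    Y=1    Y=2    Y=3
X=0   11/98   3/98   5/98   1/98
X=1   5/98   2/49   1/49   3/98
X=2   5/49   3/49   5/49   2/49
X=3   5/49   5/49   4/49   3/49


H(X|Y) = Σ_y p(y) H(X|Y=y)
  p(Y=0) = 18/49, H(X|Y=0) = 1.9449
  p(Y=1) = 23/98, H(X|Y=1) = 1.8503
  p(Y=2) = 25/98, H(X|Y=2) = 1.8107
  p(Y=3) = 1/7, H(X|Y=3) = 1.7885
H(X|Y) = 0.3673×1.9449 + 0.2347×1.8503 + 0.2551×1.8107 + 0.1429×1.7885 = 1.8661 bits


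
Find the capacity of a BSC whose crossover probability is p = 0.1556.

For BSC with error probability p:
C = 1 - H(p) where H(p) is binary entropy
H(0.1556) = -0.1556 × log₂(0.1556) - 0.8444 × log₂(0.8444)
H(p) = 0.6237
C = 1 - 0.6237 = 0.3763 bits/use


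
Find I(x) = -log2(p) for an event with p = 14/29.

Information content I(x) = -log₂(p(x))
I = -log₂(14/29) = -log₂(0.4828)
I = 1.0506 bits


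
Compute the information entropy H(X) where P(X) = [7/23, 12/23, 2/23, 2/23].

H(X) = -Σ p(x) log₂ p(x)
  -7/23 × log₂(7/23) = 0.5223
  -12/23 × log₂(12/23) = 0.4897
  -2/23 × log₂(2/23) = 0.3064
  -2/23 × log₂(2/23) = 0.3064
H(X) = 1.6248 bits


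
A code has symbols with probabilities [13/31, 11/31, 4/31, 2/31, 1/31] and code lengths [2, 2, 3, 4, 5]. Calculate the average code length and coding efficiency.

Average length L = Σ p_i × l_i = 2.3548 bits
Entropy H = 1.8523 bits
Efficiency η = H/L × 100% = 78.66%


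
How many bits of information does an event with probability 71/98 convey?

Information content I(x) = -log₂(p(x))
I = -log₂(71/98) = -log₂(0.7245)
I = 0.4650 bits


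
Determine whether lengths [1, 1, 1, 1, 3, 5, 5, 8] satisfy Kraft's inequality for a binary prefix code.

Kraft inequality: Σ 2^(-l_i) ≤ 1 for prefix-free code
Calculating: 2^(-1) + 2^(-1) + 2^(-1) + 2^(-1) + 2^(-3) + 2^(-5) + 2^(-5) + 2^(-8)
= 0.5 + 0.5 + 0.5 + 0.5 + 0.125 + 0.03125 + 0.03125 + 0.00390625
= 2.1914
Since 2.1914 > 1, prefix-free code does not exist


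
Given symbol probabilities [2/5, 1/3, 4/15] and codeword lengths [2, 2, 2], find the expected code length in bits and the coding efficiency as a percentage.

Average length L = Σ p_i × l_i = 2.0000 bits
Entropy H = 1.5656 bits
Efficiency η = H/L × 100% = 78.28%


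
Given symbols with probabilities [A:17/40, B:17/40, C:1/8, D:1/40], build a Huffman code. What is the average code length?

Huffman tree construction:
Combine smallest probabilities repeatedly
Resulting codes:
  A: 11 (length 2)
  B: 0 (length 1)
  C: 101 (length 3)
  D: 100 (length 3)
Average length = Σ p(s) × length(s) = 1.7250 bits


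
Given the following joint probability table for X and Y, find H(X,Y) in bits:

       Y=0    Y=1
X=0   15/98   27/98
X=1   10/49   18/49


H(X,Y) = -Σ p(x,y) log₂ p(x,y)
  p(0,0)=15/98: -0.1531 × log₂(0.1531) = 0.4145
  p(0,1)=27/98: -0.2755 × log₂(0.2755) = 0.5124
  p(1,0)=10/49: -0.2041 × log₂(0.2041) = 0.4679
  p(1,1)=18/49: -0.3673 × log₂(0.3673) = 0.5307
H(X,Y) = 1.9255 bits


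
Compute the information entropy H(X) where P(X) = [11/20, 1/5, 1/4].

H(X) = -Σ p(x) log₂ p(x)
  -11/20 × log₂(11/20) = 0.4744
  -1/5 × log₂(1/5) = 0.4644
  -1/4 × log₂(1/4) = 0.5000
H(X) = 1.4388 bits


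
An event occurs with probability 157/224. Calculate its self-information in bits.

Information content I(x) = -log₂(p(x))
I = -log₂(157/224) = -log₂(0.7009)
I = 0.5127 bits


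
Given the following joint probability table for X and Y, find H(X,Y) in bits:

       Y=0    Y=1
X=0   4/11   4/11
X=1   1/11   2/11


H(X,Y) = -Σ p(x,y) log₂ p(x,y)
  p(0,0)=4/11: -0.3636 × log₂(0.3636) = 0.5307
  p(0,1)=4/11: -0.3636 × log₂(0.3636) = 0.5307
  p(1,0)=1/11: -0.0909 × log₂(0.0909) = 0.3145
  p(1,1)=2/11: -0.1818 × log₂(0.1818) = 0.4472
H(X,Y) = 1.8231 bits


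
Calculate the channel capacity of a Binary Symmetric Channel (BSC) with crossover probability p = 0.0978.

For BSC with error probability p:
C = 1 - H(p) where H(p) is binary entropy
H(0.0978) = -0.0978 × log₂(0.0978) - 0.9022 × log₂(0.9022)
H(p) = 0.4620
C = 1 - 0.4620 = 0.5380 bits/use


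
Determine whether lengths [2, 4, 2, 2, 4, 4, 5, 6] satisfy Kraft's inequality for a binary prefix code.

Kraft inequality: Σ 2^(-l_i) ≤ 1 for prefix-free code
Calculating: 2^(-2) + 2^(-4) + 2^(-2) + 2^(-2) + 2^(-4) + 2^(-4) + 2^(-5) + 2^(-6)
= 0.25 + 0.0625 + 0.25 + 0.25 + 0.0625 + 0.0625 + 0.03125 + 0.015625
= 0.9844
Since 0.9844 ≤ 1, prefix-free code exists


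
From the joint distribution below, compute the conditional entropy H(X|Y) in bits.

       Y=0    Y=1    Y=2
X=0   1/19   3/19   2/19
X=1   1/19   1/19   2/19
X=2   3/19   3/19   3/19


H(X|Y) = Σ_y p(y) H(X|Y=y)
  p(Y=0) = 5/19, H(X|Y=0) = 1.3710
  p(Y=1) = 7/19, H(X|Y=1) = 1.4488
  p(Y=2) = 7/19, H(X|Y=2) = 1.5567
H(X|Y) = 0.2632×1.3710 + 0.3684×1.4488 + 0.3684×1.5567 = 1.4681 bits


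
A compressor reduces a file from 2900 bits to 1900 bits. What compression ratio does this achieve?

Compression ratio = Original / Compressed
= 2900 / 1900 = 1.53:1


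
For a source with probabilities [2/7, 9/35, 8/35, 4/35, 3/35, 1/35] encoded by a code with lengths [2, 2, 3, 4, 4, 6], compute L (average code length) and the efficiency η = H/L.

Average length L = Σ p_i × l_i = 2.7429 bits
Entropy H = 2.3149 bits
Efficiency η = H/L × 100% = 84.40%


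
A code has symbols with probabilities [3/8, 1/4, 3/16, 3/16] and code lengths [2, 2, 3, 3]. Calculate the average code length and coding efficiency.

Average length L = Σ p_i × l_i = 2.3750 bits
Entropy H = 1.9363 bits
Efficiency η = H/L × 100% = 81.53%


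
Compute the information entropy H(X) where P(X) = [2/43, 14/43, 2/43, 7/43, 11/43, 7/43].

H(X) = -Σ p(x) log₂ p(x)
  -2/43 × log₂(2/43) = 0.2059
  -14/43 × log₂(14/43) = 0.5271
  -2/43 × log₂(2/43) = 0.2059
  -7/43 × log₂(7/43) = 0.4263
  -11/43 × log₂(11/43) = 0.5031
  -7/43 × log₂(7/43) = 0.4263
H(X) = 2.2946 bits


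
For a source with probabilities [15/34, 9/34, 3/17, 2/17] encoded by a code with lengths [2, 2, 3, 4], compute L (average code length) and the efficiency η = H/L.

Average length L = Σ p_i × l_i = 2.4118 bits
Entropy H = 1.8333 bits
Efficiency η = H/L × 100% = 76.01%


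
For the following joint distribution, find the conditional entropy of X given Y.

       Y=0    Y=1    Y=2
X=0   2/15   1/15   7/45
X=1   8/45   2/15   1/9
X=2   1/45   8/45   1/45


H(X|Y) = Σ_y p(y) H(X|Y=y)
  p(Y=0) = 1/3, H(X|Y=0) = 1.2729
  p(Y=1) = 17/45, H(X|Y=1) = 1.4837
  p(Y=2) = 13/45, H(X|Y=2) = 1.2957
H(X|Y) = 0.3333×1.2729 + 0.3778×1.4837 + 0.2889×1.2957 = 1.3591 bits


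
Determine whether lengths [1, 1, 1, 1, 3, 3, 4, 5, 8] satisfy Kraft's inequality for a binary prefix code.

Kraft inequality: Σ 2^(-l_i) ≤ 1 for prefix-free code
Calculating: 2^(-1) + 2^(-1) + 2^(-1) + 2^(-1) + 2^(-3) + 2^(-3) + 2^(-4) + 2^(-5) + 2^(-8)
= 0.5 + 0.5 + 0.5 + 0.5 + 0.125 + 0.125 + 0.0625 + 0.03125 + 0.00390625
= 2.3477
Since 2.3477 > 1, prefix-free code does not exist


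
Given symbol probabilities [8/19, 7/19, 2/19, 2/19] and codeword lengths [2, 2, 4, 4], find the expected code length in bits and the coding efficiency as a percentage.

Average length L = Σ p_i × l_i = 2.4211 bits
Entropy H = 1.7400 bits
Efficiency η = H/L × 100% = 71.87%


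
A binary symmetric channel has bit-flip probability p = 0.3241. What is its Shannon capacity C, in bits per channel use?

For BSC with error probability p:
C = 1 - H(p) where H(p) is binary entropy
H(0.3241) = -0.3241 × log₂(0.3241) - 0.6759 × log₂(0.6759)
H(p) = 0.9088
C = 1 - 0.9088 = 0.0912 bits/use


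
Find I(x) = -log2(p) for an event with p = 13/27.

Information content I(x) = -log₂(p(x))
I = -log₂(13/27) = -log₂(0.4815)
I = 1.0544 bits


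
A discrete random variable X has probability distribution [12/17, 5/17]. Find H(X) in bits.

H(X) = -Σ p(x) log₂ p(x)
  -12/17 × log₂(12/17) = 0.3547
  -5/17 × log₂(5/17) = 0.5193
H(X) = 0.8740 bits


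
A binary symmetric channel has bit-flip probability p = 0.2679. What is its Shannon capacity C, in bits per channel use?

For BSC with error probability p:
C = 1 - H(p) where H(p) is binary entropy
H(0.2679) = -0.2679 × log₂(0.2679) - 0.7321 × log₂(0.7321)
H(p) = 0.8384
C = 1 - 0.8384 = 0.1616 bits/use


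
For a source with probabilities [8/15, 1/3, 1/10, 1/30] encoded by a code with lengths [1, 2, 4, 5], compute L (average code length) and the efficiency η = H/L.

Average length L = Σ p_i × l_i = 1.7667 bits
Entropy H = 1.5078 bits
Efficiency η = H/L × 100% = 85.34%


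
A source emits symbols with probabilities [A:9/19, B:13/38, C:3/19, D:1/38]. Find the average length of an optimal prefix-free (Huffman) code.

Huffman tree construction:
Combine smallest probabilities repeatedly
Resulting codes:
  A: 0 (length 1)
  B: 11 (length 2)
  C: 101 (length 3)
  D: 100 (length 3)
Average length = Σ p(s) × length(s) = 1.7105 bits


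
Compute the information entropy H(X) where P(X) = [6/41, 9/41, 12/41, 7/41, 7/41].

H(X) = -Σ p(x) log₂ p(x)
  -6/41 × log₂(6/41) = 0.4057
  -9/41 × log₂(9/41) = 0.4802
  -12/41 × log₂(12/41) = 0.5188
  -7/41 × log₂(7/41) = 0.4354
  -7/41 × log₂(7/41) = 0.4354
H(X) = 2.2756 bits


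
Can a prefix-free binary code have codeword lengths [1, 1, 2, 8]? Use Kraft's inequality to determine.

Kraft inequality: Σ 2^(-l_i) ≤ 1 for prefix-free code
Calculating: 2^(-1) + 2^(-1) + 2^(-2) + 2^(-8)
= 0.5 + 0.5 + 0.25 + 0.00390625
= 1.2539
Since 1.2539 > 1, prefix-free code does not exist


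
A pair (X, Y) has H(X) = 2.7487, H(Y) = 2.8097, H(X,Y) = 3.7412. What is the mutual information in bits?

I(X;Y) = H(X) + H(Y) - H(X,Y)
I(X;Y) = 2.7487 + 2.8097 - 3.7412 = 1.8172 bits


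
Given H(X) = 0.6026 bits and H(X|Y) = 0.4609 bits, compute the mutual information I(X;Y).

I(X;Y) = H(X) - H(X|Y)
I(X;Y) = 0.6026 - 0.4609 = 0.1417 bits


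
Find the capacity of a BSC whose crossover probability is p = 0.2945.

For BSC with error probability p:
C = 1 - H(p) where H(p) is binary entropy
H(0.2945) = -0.2945 × log₂(0.2945) - 0.7055 × log₂(0.7055)
H(p) = 0.8745
C = 1 - 0.8745 = 0.1255 bits/use


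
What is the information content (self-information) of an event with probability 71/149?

Information content I(x) = -log₂(p(x))
I = -log₂(71/149) = -log₂(0.4765)
I = 1.0694 bits


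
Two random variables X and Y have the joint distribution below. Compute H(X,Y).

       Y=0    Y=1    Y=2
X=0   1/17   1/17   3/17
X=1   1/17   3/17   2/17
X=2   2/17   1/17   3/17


H(X,Y) = -Σ p(x,y) log₂ p(x,y)
  p(0,0)=1/17: -0.0588 × log₂(0.0588) = 0.2404
  p(0,1)=1/17: -0.0588 × log₂(0.0588) = 0.2404
  p(0,2)=3/17: -0.1765 × log₂(0.1765) = 0.4416
  p(1,0)=1/17: -0.0588 × log₂(0.0588) = 0.2404
  p(1,1)=3/17: -0.1765 × log₂(0.1765) = 0.4416
  p(1,2)=2/17: -0.1176 × log₂(0.1176) = 0.3632
  p(2,0)=2/17: -0.1176 × log₂(0.1176) = 0.3632
  p(2,1)=1/17: -0.0588 × log₂(0.0588) = 0.2404
  p(2,2)=3/17: -0.1765 × log₂(0.1765) = 0.4416
H(X,Y) = 3.0131 bits


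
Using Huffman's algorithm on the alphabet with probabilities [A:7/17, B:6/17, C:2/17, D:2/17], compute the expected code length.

Huffman tree construction:
Combine smallest probabilities repeatedly
Resulting codes:
  A: 0 (length 1)
  B: 11 (length 2)
  C: 100 (length 3)
  D: 101 (length 3)
Average length = Σ p(s) × length(s) = 1.8235 bits


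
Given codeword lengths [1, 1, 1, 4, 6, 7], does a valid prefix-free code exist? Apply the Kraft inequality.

Kraft inequality: Σ 2^(-l_i) ≤ 1 for prefix-free code
Calculating: 2^(-1) + 2^(-1) + 2^(-1) + 2^(-4) + 2^(-6) + 2^(-7)
= 0.5 + 0.5 + 0.5 + 0.0625 + 0.015625 + 0.0078125
= 1.5859
Since 1.5859 > 1, prefix-free code does not exist


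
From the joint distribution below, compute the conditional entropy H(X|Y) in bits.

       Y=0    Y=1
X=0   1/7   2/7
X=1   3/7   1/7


H(X|Y) = Σ_y p(y) H(X|Y=y)
  p(Y=0) = 4/7, H(X|Y=0) = 0.8113
  p(Y=1) = 3/7, H(X|Y=1) = 0.9183
H(X|Y) = 0.5714×0.8113 + 0.4286×0.9183 = 0.8571 bits


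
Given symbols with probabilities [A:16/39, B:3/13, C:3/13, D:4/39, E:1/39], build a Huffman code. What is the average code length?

Huffman tree construction:
Combine smallest probabilities repeatedly
Resulting codes:
  A: 0 (length 1)
  B: 111 (length 3)
  C: 10 (length 2)
  D: 1101 (length 4)
  E: 1100 (length 4)
Average length = Σ p(s) × length(s) = 2.0769 bits


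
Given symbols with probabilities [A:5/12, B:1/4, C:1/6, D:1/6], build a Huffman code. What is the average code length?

Huffman tree construction:
Combine smallest probabilities repeatedly
Resulting codes:
  A: 0 (length 1)
  B: 10 (length 2)
  C: 110 (length 3)
  D: 111 (length 3)
Average length = Σ p(s) × length(s) = 1.9167 bits


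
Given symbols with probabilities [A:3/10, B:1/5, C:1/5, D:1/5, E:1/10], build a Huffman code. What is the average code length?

Huffman tree construction:
Combine smallest probabilities repeatedly
Resulting codes:
  A: 10 (length 2)
  B: 111 (length 3)
  C: 00 (length 2)
  D: 01 (length 2)
  E: 110 (length 3)
Average length = Σ p(s) × length(s) = 2.3000 bits


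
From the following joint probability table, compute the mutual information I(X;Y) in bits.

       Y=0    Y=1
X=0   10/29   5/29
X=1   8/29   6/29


H(X) = 0.9991, H(Y) = 0.9576, H(X,Y) = 1.9498
I(X;Y) = H(X) + H(Y) - H(X,Y) = 0.0069 bits


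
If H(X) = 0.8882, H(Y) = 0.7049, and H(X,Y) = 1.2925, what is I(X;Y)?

I(X;Y) = H(X) + H(Y) - H(X,Y)
I(X;Y) = 0.8882 + 0.7049 - 1.2925 = 0.3006 bits


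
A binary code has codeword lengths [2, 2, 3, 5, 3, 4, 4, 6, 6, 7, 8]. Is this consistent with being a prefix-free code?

Kraft inequality: Σ 2^(-l_i) ≤ 1 for prefix-free code
Calculating: 2^(-2) + 2^(-2) + 2^(-3) + 2^(-5) + 2^(-3) + 2^(-4) + 2^(-4) + 2^(-6) + 2^(-6) + 2^(-7) + 2^(-8)
= 0.25 + 0.25 + 0.125 + 0.03125 + 0.125 + 0.0625 + 0.0625 + 0.015625 + 0.015625 + 0.0078125 + 0.00390625
= 0.9492
Since 0.9492 ≤ 1, prefix-free code exists


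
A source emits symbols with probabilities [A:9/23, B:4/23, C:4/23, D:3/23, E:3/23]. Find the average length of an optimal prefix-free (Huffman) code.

Huffman tree construction:
Combine smallest probabilities repeatedly
Resulting codes:
  A: 0 (length 1)
  B: 110 (length 3)
  C: 111 (length 3)
  D: 100 (length 3)
  E: 101 (length 3)
Average length = Σ p(s) × length(s) = 2.2174 bits


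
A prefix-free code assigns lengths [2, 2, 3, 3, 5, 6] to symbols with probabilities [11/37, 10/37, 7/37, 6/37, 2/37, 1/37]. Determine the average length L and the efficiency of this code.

Average length L = Σ p_i × l_i = 2.6216 bits
Entropy H = 2.2788 bits
Efficiency η = H/L × 100% = 86.92%


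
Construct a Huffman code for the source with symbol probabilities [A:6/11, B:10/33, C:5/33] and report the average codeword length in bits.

Huffman tree construction:
Combine smallest probabilities repeatedly
Resulting codes:
  A: 1 (length 1)
  B: 01 (length 2)
  C: 00 (length 2)
Average length = Σ p(s) × length(s) = 1.4545 bits


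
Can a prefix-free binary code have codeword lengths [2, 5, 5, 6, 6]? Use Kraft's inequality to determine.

Kraft inequality: Σ 2^(-l_i) ≤ 1 for prefix-free code
Calculating: 2^(-2) + 2^(-5) + 2^(-5) + 2^(-6) + 2^(-6)
= 0.25 + 0.03125 + 0.03125 + 0.015625 + 0.015625
= 0.3438
Since 0.3438 ≤ 1, prefix-free code exists


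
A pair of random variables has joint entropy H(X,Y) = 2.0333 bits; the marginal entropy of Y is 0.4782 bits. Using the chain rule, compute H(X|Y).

Chain rule: H(X,Y) = H(X|Y) + H(Y)
H(X|Y) = H(X,Y) - H(Y) = 2.0333 - 0.4782 = 1.5551 bits


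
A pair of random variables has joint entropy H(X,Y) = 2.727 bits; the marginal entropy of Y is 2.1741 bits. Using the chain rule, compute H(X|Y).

Chain rule: H(X,Y) = H(X|Y) + H(Y)
H(X|Y) = H(X,Y) - H(Y) = 2.727 - 2.1741 = 0.5529 bits


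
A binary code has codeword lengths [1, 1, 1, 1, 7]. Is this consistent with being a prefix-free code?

Kraft inequality: Σ 2^(-l_i) ≤ 1 for prefix-free code
Calculating: 2^(-1) + 2^(-1) + 2^(-1) + 2^(-1) + 2^(-7)
= 0.5 + 0.5 + 0.5 + 0.5 + 0.0078125
= 2.0078
Since 2.0078 > 1, prefix-free code does not exist


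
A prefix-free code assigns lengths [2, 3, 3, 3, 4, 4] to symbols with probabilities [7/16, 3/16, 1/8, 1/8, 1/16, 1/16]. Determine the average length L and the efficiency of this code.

Average length L = Σ p_i × l_i = 2.6875 bits
Entropy H = 2.2246 bits
Efficiency η = H/L × 100% = 82.78%


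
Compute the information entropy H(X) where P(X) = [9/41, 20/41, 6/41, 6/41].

H(X) = -Σ p(x) log₂ p(x)
  -9/41 × log₂(9/41) = 0.4802
  -20/41 × log₂(20/41) = 0.5052
  -6/41 × log₂(6/41) = 0.4057
  -6/41 × log₂(6/41) = 0.4057
H(X) = 1.7969 bits


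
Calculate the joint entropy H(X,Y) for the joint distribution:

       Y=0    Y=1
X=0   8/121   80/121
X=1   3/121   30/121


H(X,Y) = -Σ p(x,y) log₂ p(x,y)
  p(0,0)=8/121: -0.0661 × log₂(0.0661) = 0.2591
  p(0,1)=80/121: -0.6612 × log₂(0.6612) = 0.3947
  p(1,0)=3/121: -0.0248 × log₂(0.0248) = 0.1322
  p(1,1)=30/121: -0.2479 × log₂(0.2479) = 0.4988
H(X,Y) = 1.2848 bits


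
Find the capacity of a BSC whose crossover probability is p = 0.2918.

For BSC with error probability p:
C = 1 - H(p) where H(p) is binary entropy
H(0.2918) = -0.2918 × log₂(0.2918) - 0.7082 × log₂(0.7082)
H(p) = 0.8710
C = 1 - 0.8710 = 0.1290 bits/use


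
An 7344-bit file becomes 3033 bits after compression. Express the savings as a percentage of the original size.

Space savings = (1 - Compressed/Original) × 100%
= (1 - 3033/7344) × 100%
= 58.70%


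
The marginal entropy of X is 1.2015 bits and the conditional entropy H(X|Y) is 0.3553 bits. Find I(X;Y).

I(X;Y) = H(X) - H(X|Y)
I(X;Y) = 1.2015 - 0.3553 = 0.8462 bits


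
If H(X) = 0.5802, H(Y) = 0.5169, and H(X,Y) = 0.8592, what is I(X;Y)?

I(X;Y) = H(X) + H(Y) - H(X,Y)
I(X;Y) = 0.5802 + 0.5169 - 0.8592 = 0.2379 bits


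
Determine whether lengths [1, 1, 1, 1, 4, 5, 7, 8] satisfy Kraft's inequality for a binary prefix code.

Kraft inequality: Σ 2^(-l_i) ≤ 1 for prefix-free code
Calculating: 2^(-1) + 2^(-1) + 2^(-1) + 2^(-1) + 2^(-4) + 2^(-5) + 2^(-7) + 2^(-8)
= 0.5 + 0.5 + 0.5 + 0.5 + 0.0625 + 0.03125 + 0.0078125 + 0.00390625
= 2.1055
Since 2.1055 > 1, prefix-free code does not exist


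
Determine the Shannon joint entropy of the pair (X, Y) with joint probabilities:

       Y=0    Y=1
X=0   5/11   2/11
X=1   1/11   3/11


H(X,Y) = -Σ p(x,y) log₂ p(x,y)
  p(0,0)=5/11: -0.4545 × log₂(0.4545) = 0.5170
  p(0,1)=2/11: -0.1818 × log₂(0.1818) = 0.4472
  p(1,0)=1/11: -0.0909 × log₂(0.0909) = 0.3145
  p(1,1)=3/11: -0.2727 × log₂(0.2727) = 0.5112
H(X,Y) = 1.7899 bits


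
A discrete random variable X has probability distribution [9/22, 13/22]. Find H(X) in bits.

H(X) = -Σ p(x) log₂ p(x)
  -9/22 × log₂(9/22) = 0.5275
  -13/22 × log₂(13/22) = 0.4485
H(X) = 0.9760 bits


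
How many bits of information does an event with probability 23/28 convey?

Information content I(x) = -log₂(p(x))
I = -log₂(23/28) = -log₂(0.8214)
I = 0.2838 bits


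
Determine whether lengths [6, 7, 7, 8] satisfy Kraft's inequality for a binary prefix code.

Kraft inequality: Σ 2^(-l_i) ≤ 1 for prefix-free code
Calculating: 2^(-6) + 2^(-7) + 2^(-7) + 2^(-8)
= 0.015625 + 0.0078125 + 0.0078125 + 0.00390625
= 0.0352
Since 0.0352 ≤ 1, prefix-free code exists


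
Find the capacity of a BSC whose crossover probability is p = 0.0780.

For BSC with error probability p:
C = 1 - H(p) where H(p) is binary entropy
H(0.0780) = -0.0780 × log₂(0.0780) - 0.9220 × log₂(0.9220)
H(p) = 0.3951
C = 1 - 0.3951 = 0.6049 bits/use


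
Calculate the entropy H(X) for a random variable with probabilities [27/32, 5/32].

H(X) = -Σ p(x) log₂ p(x)
  -27/32 × log₂(27/32) = 0.2068
  -5/32 × log₂(5/32) = 0.4184
H(X) = 0.6253 bits


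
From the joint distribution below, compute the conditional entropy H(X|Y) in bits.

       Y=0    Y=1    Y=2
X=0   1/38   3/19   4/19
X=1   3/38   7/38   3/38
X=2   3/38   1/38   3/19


H(X|Y) = Σ_y p(y) H(X|Y=y)
  p(Y=0) = 7/38, H(X|Y=0) = 1.4488
  p(Y=1) = 7/19, H(X|Y=1) = 1.2958
  p(Y=2) = 17/38, H(X|Y=2) = 1.4837
H(X|Y) = 0.1842×1.4488 + 0.3684×1.2958 + 0.4474×1.4837 = 1.4080 bits


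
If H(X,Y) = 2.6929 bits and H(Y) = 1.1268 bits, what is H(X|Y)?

Chain rule: H(X,Y) = H(X|Y) + H(Y)
H(X|Y) = H(X,Y) - H(Y) = 2.6929 - 1.1268 = 1.5661 bits


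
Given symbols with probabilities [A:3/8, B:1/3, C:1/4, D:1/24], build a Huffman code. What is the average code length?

Huffman tree construction:
Combine smallest probabilities repeatedly
Resulting codes:
  A: 0 (length 1)
  B: 11 (length 2)
  C: 101 (length 3)
  D: 100 (length 3)
Average length = Σ p(s) × length(s) = 1.9167 bits


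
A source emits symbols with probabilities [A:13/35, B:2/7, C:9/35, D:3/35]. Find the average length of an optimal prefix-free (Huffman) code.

Huffman tree construction:
Combine smallest probabilities repeatedly
Resulting codes:
  A: 0 (length 1)
  B: 10 (length 2)
  C: 111 (length 3)
  D: 110 (length 3)
Average length = Σ p(s) × length(s) = 1.9714 bits


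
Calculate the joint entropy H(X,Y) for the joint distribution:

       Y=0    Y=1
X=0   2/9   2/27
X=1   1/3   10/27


H(X,Y) = -Σ p(x,y) log₂ p(x,y)
  p(0,0)=2/9: -0.2222 × log₂(0.2222) = 0.4822
  p(0,1)=2/27: -0.0741 × log₂(0.0741) = 0.2781
  p(1,0)=1/3: -0.3333 × log₂(0.3333) = 0.5283
  p(1,1)=10/27: -0.3704 × log₂(0.3704) = 0.5307
H(X,Y) = 1.8194 bits


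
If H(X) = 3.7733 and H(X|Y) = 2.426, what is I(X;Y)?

I(X;Y) = H(X) - H(X|Y)
I(X;Y) = 3.7733 - 2.426 = 1.3473 bits


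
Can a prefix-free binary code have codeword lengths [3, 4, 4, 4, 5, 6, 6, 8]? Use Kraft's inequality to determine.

Kraft inequality: Σ 2^(-l_i) ≤ 1 for prefix-free code
Calculating: 2^(-3) + 2^(-4) + 2^(-4) + 2^(-4) + 2^(-5) + 2^(-6) + 2^(-6) + 2^(-8)
= 0.125 + 0.0625 + 0.0625 + 0.0625 + 0.03125 + 0.015625 + 0.015625 + 0.00390625
= 0.3789
Since 0.3789 ≤ 1, prefix-free code exists


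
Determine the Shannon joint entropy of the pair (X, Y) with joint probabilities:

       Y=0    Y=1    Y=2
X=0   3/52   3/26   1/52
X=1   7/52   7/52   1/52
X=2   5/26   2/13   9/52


H(X,Y) = -Σ p(x,y) log₂ p(x,y)
  p(0,0)=3/52: -0.0577 × log₂(0.0577) = 0.2374
  p(0,1)=3/26: -0.1154 × log₂(0.1154) = 0.3595
  p(0,2)=1/52: -0.0192 × log₂(0.0192) = 0.1096
  p(1,0)=7/52: -0.1346 × log₂(0.1346) = 0.3895
  p(1,1)=7/52: -0.1346 × log₂(0.1346) = 0.3895
  p(1,2)=1/52: -0.0192 × log₂(0.0192) = 0.1096
  p(2,0)=5/26: -0.1923 × log₂(0.1923) = 0.4574
  p(2,1)=2/13: -0.1538 × log₂(0.1538) = 0.4155
  p(2,2)=9/52: -0.1731 × log₂(0.1731) = 0.4380
H(X,Y) = 2.9059 bits


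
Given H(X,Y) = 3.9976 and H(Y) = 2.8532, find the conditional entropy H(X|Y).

Chain rule: H(X,Y) = H(X|Y) + H(Y)
H(X|Y) = H(X,Y) - H(Y) = 3.9976 - 2.8532 = 1.1444 bits


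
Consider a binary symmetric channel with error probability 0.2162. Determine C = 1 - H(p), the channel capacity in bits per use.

For BSC with error probability p:
C = 1 - H(p) where H(p) is binary entropy
H(0.2162) = -0.2162 × log₂(0.2162) - 0.7838 × log₂(0.7838)
H(p) = 0.7532
C = 1 - 0.7532 = 0.2468 bits/use


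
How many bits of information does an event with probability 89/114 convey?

Information content I(x) = -log₂(p(x))
I = -log₂(89/114) = -log₂(0.7807)
I = 0.3572 bits


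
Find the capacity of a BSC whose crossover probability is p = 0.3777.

For BSC with error probability p:
C = 1 - H(p) where H(p) is binary entropy
H(0.3777) = -0.3777 × log₂(0.3777) - 0.6223 × log₂(0.6223)
H(p) = 0.9564
C = 1 - 0.9564 = 0.0436 bits/use


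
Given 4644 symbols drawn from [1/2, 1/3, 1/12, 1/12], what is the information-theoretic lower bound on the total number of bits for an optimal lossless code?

Entropy H = 1.6258 bits/symbol
Minimum bits = H × n = 1.6258 × 4644
= 7550.28 bits


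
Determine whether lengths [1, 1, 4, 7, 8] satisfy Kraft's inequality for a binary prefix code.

Kraft inequality: Σ 2^(-l_i) ≤ 1 for prefix-free code
Calculating: 2^(-1) + 2^(-1) + 2^(-4) + 2^(-7) + 2^(-8)
= 0.5 + 0.5 + 0.0625 + 0.0078125 + 0.00390625
= 1.0742
Since 1.0742 > 1, prefix-free code does not exist


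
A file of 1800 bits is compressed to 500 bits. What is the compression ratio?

Compression ratio = Original / Compressed
= 1800 / 500 = 3.60:1


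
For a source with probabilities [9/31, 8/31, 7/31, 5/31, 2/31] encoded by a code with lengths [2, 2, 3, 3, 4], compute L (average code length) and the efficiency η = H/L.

Average length L = Σ p_i × l_i = 2.5161 bits
Entropy H = 2.1868 bits
Efficiency η = H/L × 100% = 86.91%


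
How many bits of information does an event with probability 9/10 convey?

Information content I(x) = -log₂(p(x))
I = -log₂(9/10) = -log₂(0.9000)
I = 0.1520 bits


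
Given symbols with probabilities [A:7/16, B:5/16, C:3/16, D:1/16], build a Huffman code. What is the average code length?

Huffman tree construction:
Combine smallest probabilities repeatedly
Resulting codes:
  A: 0 (length 1)
  B: 11 (length 2)
  C: 101 (length 3)
  D: 100 (length 3)
Average length = Σ p(s) × length(s) = 1.8125 bits


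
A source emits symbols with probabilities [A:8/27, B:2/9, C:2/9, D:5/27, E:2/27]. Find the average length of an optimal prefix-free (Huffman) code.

Huffman tree construction:
Combine smallest probabilities repeatedly
Resulting codes:
  A: 11 (length 2)
  B: 00 (length 2)
  C: 01 (length 2)
  D: 101 (length 3)
  E: 100 (length 3)
Average length = Σ p(s) × length(s) = 2.2593 bits


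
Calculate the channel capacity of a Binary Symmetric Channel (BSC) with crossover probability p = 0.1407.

For BSC with error probability p:
C = 1 - H(p) where H(p) is binary entropy
H(0.1407) = -0.1407 × log₂(0.1407) - 0.8593 × log₂(0.8593)
H(p) = 0.5861
C = 1 - 0.5861 = 0.4139 bits/use


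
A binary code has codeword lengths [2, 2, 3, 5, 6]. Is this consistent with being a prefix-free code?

Kraft inequality: Σ 2^(-l_i) ≤ 1 for prefix-free code
Calculating: 2^(-2) + 2^(-2) + 2^(-3) + 2^(-5) + 2^(-6)
= 0.25 + 0.25 + 0.125 + 0.03125 + 0.015625
= 0.6719
Since 0.6719 ≤ 1, prefix-free code exists


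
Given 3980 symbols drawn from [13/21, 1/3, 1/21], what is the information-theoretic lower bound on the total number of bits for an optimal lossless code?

Entropy H = 1.1658 bits/symbol
Minimum bits = H × n = 1.1658 × 3980
= 4639.82 bits


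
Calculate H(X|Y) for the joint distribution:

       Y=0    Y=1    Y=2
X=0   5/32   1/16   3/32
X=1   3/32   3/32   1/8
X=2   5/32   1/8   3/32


H(X|Y) = Σ_y p(y) H(X|Y=y)
  p(Y=0) = 13/32, H(X|Y=0) = 1.5486
  p(Y=1) = 9/32, H(X|Y=1) = 1.5305
  p(Y=2) = 5/16, H(X|Y=2) = 1.5710
H(X|Y) = 0.4062×1.5486 + 0.2812×1.5305 + 0.3125×1.5710 = 1.5505 bits


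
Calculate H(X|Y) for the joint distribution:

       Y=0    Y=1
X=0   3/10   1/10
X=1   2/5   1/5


H(X|Y) = Σ_y p(y) H(X|Y=y)
  p(Y=0) = 7/10, H(X|Y=0) = 0.9852
  p(Y=1) = 3/10, H(X|Y=1) = 0.9183
H(X|Y) = 0.7000×0.9852 + 0.3000×0.9183 = 0.9651 bits


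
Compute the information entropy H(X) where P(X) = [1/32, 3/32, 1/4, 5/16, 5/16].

H(X) = -Σ p(x) log₂ p(x)
  -1/32 × log₂(1/32) = 0.1562
  -3/32 × log₂(3/32) = 0.3202
  -1/4 × log₂(1/4) = 0.5000
  -5/16 × log₂(5/16) = 0.5244
  -5/16 × log₂(5/16) = 0.5244
H(X) = 2.0252 bits


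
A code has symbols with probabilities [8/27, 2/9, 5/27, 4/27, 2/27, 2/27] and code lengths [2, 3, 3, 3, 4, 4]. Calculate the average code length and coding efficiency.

Average length L = Σ p_i × l_i = 2.8519 bits
Entropy H = 2.4171 bits
Efficiency η = H/L × 100% = 84.76%


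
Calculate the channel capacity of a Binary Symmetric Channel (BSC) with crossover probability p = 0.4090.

For BSC with error probability p:
C = 1 - H(p) where H(p) is binary entropy
H(0.4090) = -0.4090 × log₂(0.4090) - 0.5910 × log₂(0.5910)
H(p) = 0.9760
C = 1 - 0.9760 = 0.0240 bits/use


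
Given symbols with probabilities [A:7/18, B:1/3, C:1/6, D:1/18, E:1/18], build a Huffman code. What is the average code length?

Huffman tree construction:
Combine smallest probabilities repeatedly
Resulting codes:
  A: 0 (length 1)
  B: 11 (length 2)
  C: 101 (length 3)
  D: 1000 (length 4)
  E: 1001 (length 4)
Average length = Σ p(s) × length(s) = 2.0000 bits


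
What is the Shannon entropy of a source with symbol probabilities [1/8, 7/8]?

H(X) = -Σ p(x) log₂ p(x)
  -1/8 × log₂(1/8) = 0.3750
  -7/8 × log₂(7/8) = 0.1686
H(X) = 0.5436 bits


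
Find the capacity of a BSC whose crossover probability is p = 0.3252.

For BSC with error probability p:
C = 1 - H(p) where H(p) is binary entropy
H(0.3252) = -0.3252 × log₂(0.3252) - 0.6748 × log₂(0.6748)
H(p) = 0.9099
C = 1 - 0.9099 = 0.0901 bits/use


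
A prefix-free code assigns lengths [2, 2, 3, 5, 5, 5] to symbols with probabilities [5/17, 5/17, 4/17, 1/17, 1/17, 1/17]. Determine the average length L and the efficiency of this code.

Average length L = Σ p_i × l_i = 2.7647 bits
Entropy H = 2.2510 bits
Efficiency η = H/L × 100% = 81.42%


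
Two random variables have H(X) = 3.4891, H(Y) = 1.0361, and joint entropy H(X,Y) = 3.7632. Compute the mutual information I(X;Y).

I(X;Y) = H(X) + H(Y) - H(X,Y)
I(X;Y) = 3.4891 + 1.0361 - 3.7632 = 0.762 bits


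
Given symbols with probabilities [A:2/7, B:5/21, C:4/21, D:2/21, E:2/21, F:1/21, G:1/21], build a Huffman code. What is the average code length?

Huffman tree construction:
Combine smallest probabilities repeatedly
Resulting codes:
  A: 10 (length 2)
  B: 01 (length 2)
  C: 111 (length 3)
  D: 000 (length 3)
  E: 001 (length 3)
  F: 1100 (length 4)
  G: 1101 (length 4)
Average length = Σ p(s) × length(s) = 2.5714 bits


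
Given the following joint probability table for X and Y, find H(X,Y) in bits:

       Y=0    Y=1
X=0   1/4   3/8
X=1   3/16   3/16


H(X,Y) = -Σ p(x,y) log₂ p(x,y)
  p(0,0)=1/4: -0.2500 × log₂(0.2500) = 0.5000
  p(0,1)=3/8: -0.3750 × log₂(0.3750) = 0.5306
  p(1,0)=3/16: -0.1875 × log₂(0.1875) = 0.4528
  p(1,1)=3/16: -0.1875 × log₂(0.1875) = 0.4528
H(X,Y) = 1.9363 bits


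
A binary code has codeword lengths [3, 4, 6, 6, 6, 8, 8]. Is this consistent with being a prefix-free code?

Kraft inequality: Σ 2^(-l_i) ≤ 1 for prefix-free code
Calculating: 2^(-3) + 2^(-4) + 2^(-6) + 2^(-6) + 2^(-6) + 2^(-8) + 2^(-8)
= 0.125 + 0.0625 + 0.015625 + 0.015625 + 0.015625 + 0.00390625 + 0.00390625
= 0.2422
Since 0.2422 ≤ 1, prefix-free code exists
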